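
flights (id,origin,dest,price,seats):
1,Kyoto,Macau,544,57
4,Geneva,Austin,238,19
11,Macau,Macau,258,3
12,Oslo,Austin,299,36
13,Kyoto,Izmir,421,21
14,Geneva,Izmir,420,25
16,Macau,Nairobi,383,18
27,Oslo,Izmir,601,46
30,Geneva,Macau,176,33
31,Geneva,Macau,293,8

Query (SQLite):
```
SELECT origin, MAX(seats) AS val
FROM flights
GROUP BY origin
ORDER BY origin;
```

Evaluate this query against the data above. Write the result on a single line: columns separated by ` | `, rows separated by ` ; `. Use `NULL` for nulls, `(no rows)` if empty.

Partition flights by origin; compute MAX(seats) within each group.
  Geneva: ids {4, 14, 30, 31} → MAX(seats)=33
  Kyoto: ids {1, 13} → MAX(seats)=57
  Macau: ids {11, 16} → MAX(seats)=18
  Oslo: ids {12, 27} → MAX(seats)=46

Geneva | 33 ; Kyoto | 57 ; Macau | 18 ; Oslo | 46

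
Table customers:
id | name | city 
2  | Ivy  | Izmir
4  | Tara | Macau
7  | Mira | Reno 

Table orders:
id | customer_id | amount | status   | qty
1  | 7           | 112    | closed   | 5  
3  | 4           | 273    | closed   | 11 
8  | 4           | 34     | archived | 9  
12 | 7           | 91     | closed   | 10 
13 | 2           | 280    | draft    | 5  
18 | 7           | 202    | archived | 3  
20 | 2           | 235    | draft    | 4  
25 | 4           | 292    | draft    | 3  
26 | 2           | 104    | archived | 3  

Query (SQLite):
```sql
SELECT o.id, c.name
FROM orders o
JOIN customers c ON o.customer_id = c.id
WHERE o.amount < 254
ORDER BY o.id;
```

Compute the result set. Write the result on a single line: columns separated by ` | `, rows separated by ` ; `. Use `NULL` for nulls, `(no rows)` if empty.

1 | Mira ; 8 | Tara ; 12 | Mira ; 18 | Mira ; 20 | Ivy ; 26 | Ivy

Each orders row matches the customers row where customer_id = customers.id.
Then keep rows with o.amount < 254.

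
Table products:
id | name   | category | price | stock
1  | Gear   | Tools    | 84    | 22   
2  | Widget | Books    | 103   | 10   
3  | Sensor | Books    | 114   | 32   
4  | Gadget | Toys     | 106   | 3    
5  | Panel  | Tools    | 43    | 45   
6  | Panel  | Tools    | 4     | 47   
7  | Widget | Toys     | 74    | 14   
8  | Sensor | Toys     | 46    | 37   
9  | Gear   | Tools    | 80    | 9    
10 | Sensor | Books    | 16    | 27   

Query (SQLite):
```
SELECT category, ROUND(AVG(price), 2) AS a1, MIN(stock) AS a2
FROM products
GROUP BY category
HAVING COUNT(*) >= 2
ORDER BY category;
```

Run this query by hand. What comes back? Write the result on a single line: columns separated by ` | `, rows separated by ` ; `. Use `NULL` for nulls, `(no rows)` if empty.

Group products by category.
Per group compute: ROUND(AVG(price), 2), MIN(stock).
HAVING: drop groups with fewer than 2 rows.
  Books: ids {2, 3, 10} → ROUND(AVG(price), 2)=77.67, MIN(stock)=10
  Tools: ids {1, 5, 6, 9} → ROUND(AVG(price), 2)=52.75, MIN(stock)=9
  Toys: ids {4, 7, 8} → ROUND(AVG(price), 2)=75.33, MIN(stock)=3

Books | 77.67 | 10 ; Tools | 52.75 | 9 ; Toys | 75.33 | 3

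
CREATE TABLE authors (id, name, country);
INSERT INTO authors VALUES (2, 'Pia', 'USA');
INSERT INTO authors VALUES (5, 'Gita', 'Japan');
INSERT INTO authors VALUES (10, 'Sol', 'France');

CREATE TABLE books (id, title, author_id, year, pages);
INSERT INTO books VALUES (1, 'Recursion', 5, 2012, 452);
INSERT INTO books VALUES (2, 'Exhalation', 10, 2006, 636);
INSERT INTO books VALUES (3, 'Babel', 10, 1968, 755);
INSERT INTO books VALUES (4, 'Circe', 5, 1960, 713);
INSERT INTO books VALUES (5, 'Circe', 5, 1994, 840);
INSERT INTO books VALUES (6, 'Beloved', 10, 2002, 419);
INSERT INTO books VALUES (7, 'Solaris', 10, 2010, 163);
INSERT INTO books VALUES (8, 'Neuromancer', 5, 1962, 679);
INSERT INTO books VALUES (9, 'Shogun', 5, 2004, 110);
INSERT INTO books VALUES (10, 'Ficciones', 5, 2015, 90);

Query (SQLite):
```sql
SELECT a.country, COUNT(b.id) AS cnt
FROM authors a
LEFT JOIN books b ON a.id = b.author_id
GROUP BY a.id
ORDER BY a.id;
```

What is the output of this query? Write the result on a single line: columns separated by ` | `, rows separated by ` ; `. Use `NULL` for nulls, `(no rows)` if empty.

LEFT JOIN keeps every authors row; unmatched ones get NULL for books columns.
Group by authors.id and compute COUNT(b.id). COUNT(col) of an all-NULL group is 0.
  2: ids {—} → COUNT(b.id)=0
  5: ids {1, 4, 5, 8, 9, 10} → COUNT(b.id)=6
  10: ids {2, 3, 6, 7} → COUNT(b.id)=4

USA | 0 ; Japan | 6 ; France | 4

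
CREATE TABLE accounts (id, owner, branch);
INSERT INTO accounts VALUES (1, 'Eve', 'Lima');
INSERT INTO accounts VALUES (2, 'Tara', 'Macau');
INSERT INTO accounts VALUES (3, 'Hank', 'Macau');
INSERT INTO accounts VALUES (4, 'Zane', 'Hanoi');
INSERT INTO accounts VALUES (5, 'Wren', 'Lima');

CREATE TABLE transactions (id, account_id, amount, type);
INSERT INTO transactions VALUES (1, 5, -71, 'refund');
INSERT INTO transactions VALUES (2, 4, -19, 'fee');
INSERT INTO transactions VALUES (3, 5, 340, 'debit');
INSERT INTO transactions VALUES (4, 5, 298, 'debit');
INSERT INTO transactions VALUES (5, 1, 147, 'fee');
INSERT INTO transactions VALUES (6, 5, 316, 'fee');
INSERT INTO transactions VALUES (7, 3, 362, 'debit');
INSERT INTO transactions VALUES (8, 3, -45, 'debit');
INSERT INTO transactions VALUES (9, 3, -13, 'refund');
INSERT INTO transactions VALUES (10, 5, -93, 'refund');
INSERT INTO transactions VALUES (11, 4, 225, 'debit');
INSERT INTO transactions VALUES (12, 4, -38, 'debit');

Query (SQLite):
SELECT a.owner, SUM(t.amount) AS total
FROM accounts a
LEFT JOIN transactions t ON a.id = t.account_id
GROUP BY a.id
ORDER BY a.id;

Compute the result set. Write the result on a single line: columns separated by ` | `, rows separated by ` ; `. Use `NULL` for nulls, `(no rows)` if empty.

LEFT JOIN keeps every accounts row; unmatched ones get NULL for transactions columns.
Group by accounts.id and compute SUM(t.amount). SUM over an all-NULL group is NULL.
  1: ids {5} → SUM(t.amount)=147
  2: ids {—} → SUM(t.amount)=NULL
  3: ids {7, 8, 9} → SUM(t.amount)=304
  4: ids {2, 11, 12} → SUM(t.amount)=168
  5: ids {1, 3, 4, 6, 10} → SUM(t.amount)=790

Eve | 147 ; Tara | NULL ; Hank | 304 ; Zane | 168 ; Wren | 790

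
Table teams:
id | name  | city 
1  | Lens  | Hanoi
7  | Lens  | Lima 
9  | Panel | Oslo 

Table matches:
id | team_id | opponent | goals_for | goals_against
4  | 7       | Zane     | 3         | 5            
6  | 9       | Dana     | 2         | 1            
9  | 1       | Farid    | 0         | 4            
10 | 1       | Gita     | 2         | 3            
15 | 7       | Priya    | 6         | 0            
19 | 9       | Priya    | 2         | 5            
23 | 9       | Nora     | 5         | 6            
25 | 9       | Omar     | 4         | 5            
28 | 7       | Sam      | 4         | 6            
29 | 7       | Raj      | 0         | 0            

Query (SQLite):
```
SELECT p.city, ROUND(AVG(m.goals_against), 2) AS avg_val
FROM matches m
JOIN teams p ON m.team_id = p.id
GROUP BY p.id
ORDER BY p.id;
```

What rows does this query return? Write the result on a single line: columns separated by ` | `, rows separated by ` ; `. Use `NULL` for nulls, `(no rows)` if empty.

Hanoi | 3.5 ; Lima | 2.75 ; Oslo | 4.25

Join each matches row to its teams via team_id.
Group joined rows by teams.id; compute ROUND(AVG(m.goals_against), 2) per group.
  1: ids {9, 10} → ROUND(AVG(m.goals_against), 2)=3.5
  7: ids {4, 15, 28, 29} → ROUND(AVG(m.goals_against), 2)=2.75
  9: ids {6, 19, 23, 25} → ROUND(AVG(m.goals_against), 2)=4.25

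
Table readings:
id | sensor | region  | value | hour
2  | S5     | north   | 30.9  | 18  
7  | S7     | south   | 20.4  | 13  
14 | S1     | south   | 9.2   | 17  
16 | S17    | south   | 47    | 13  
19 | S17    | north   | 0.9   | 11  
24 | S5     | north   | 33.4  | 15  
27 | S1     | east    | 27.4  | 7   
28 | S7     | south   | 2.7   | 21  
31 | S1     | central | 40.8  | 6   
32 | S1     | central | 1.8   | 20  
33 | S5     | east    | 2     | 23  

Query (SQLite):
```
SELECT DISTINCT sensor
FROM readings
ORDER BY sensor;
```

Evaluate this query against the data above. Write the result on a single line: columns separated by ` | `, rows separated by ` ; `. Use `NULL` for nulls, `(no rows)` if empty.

Collect distinct sensor values from readings.

S1 ; S17 ; S5 ; S7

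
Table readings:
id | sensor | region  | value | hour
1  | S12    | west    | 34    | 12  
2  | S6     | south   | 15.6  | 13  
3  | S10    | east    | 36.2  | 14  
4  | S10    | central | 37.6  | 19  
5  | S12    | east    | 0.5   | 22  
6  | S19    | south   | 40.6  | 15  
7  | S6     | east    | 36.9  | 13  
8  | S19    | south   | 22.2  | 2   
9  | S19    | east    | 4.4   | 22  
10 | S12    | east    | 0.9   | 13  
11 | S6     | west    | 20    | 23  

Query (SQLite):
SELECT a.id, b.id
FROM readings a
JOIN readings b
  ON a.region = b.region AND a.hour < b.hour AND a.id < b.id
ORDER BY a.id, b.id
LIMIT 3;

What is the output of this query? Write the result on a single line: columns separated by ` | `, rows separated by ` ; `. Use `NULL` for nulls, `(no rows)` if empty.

Pairs (a,b) with same region, a.hour < b.hour, a.id < b.id.
region groups: central:{4} east:{3,5,7,9,10} south:{2,6,8} west:{1,11}
Ordered by (a.id, b.id); first 3.

1 | 11 ; 2 | 6 ; 3 | 5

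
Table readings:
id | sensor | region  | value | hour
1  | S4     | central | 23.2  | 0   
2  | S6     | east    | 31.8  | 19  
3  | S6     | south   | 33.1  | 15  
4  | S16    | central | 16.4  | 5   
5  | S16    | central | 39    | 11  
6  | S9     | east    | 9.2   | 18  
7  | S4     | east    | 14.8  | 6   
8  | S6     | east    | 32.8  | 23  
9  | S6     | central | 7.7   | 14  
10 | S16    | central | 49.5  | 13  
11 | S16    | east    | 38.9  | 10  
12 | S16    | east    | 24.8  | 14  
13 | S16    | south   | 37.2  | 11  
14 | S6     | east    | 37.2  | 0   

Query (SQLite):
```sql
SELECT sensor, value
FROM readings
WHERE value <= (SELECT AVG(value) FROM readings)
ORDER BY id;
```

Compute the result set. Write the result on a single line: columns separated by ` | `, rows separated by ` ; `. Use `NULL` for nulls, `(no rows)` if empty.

S4 | 23.2 ; S16 | 16.4 ; S9 | 9.2 ; S4 | 14.8 ; S6 | 7.7 ; S16 | 24.8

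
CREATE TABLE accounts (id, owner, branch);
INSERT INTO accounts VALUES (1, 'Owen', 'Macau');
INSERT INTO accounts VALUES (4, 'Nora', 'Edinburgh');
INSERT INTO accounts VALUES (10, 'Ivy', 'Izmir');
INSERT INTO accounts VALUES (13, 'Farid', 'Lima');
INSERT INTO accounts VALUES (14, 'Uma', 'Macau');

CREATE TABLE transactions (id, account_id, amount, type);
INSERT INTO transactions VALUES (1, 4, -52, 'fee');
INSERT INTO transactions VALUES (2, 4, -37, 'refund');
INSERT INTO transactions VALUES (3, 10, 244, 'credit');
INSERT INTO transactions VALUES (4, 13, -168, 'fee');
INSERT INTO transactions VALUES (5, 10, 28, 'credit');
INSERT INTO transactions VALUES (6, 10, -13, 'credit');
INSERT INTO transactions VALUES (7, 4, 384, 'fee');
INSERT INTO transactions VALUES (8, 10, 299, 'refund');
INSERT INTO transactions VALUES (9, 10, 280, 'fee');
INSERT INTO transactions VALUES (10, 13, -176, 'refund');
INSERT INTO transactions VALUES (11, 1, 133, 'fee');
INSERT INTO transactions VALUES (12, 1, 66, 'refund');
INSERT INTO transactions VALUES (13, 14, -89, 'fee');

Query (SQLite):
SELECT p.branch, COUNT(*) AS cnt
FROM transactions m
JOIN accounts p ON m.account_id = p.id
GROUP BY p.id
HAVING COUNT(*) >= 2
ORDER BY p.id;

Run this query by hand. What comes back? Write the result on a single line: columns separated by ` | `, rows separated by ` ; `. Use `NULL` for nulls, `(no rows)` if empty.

Join each transactions row to its accounts via account_id.
Group joined rows by accounts.id; compute COUNT(*) per group.
HAVING: keep groups with count ≥ 2.
  1: ids {11, 12} → COUNT(*)=2
  4: ids {1, 2, 7} → COUNT(*)=3
  10: ids {3, 5, 6, 8, 9} → COUNT(*)=5
  13: ids {4, 10} → COUNT(*)=2
  14: ids {13} → COUNT(*)=1

Macau | 2 ; Edinburgh | 3 ; Izmir | 5 ; Lima | 2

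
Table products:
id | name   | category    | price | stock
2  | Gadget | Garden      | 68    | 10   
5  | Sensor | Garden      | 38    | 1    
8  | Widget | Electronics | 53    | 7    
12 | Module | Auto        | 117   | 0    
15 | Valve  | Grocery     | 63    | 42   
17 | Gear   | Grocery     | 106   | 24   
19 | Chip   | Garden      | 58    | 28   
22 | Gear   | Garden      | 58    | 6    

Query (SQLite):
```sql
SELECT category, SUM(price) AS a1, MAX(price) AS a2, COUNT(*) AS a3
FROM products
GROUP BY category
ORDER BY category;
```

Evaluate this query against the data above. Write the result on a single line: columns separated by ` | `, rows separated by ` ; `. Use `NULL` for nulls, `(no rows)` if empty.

Group products by category.
Per group compute: SUM(price), MAX(price), COUNT(*).
  Auto: ids {12} → SUM(price)=117, MAX(price)=117, COUNT(*)=1
  Electronics: ids {8} → SUM(price)=53, MAX(price)=53, COUNT(*)=1
  Garden: ids {2, 5, 19, 22} → SUM(price)=222, MAX(price)=68, COUNT(*)=4
  Grocery: ids {15, 17} → SUM(price)=169, MAX(price)=106, COUNT(*)=2

Auto | 117 | 117 | 1 ; Electronics | 53 | 53 | 1 ; Garden | 222 | 68 | 4 ; Grocery | 169 | 106 | 2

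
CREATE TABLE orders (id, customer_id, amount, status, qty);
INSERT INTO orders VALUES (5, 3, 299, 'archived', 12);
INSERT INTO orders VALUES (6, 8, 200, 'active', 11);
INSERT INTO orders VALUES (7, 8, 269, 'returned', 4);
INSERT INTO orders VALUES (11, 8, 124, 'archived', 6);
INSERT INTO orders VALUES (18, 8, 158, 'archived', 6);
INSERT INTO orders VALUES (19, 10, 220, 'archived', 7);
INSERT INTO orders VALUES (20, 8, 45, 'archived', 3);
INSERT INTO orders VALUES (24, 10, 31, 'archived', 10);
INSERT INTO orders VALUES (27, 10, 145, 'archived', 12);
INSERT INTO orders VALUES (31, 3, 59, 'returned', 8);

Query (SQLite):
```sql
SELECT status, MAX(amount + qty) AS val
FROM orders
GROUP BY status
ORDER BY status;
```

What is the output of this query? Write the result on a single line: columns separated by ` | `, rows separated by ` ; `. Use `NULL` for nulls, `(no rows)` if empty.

active | 211 ; archived | 311 ; returned | 273

For each row compute amount + qty.
Group by status; take MAX of the expression per group.
  active: ids {6} → MAX(amount + qty)=211
  archived: ids {5, 11, 18, 19, 20, 24, 27} → MAX(amount + qty)=311
  returned: ids {7, 31} → MAX(amount + qty)=273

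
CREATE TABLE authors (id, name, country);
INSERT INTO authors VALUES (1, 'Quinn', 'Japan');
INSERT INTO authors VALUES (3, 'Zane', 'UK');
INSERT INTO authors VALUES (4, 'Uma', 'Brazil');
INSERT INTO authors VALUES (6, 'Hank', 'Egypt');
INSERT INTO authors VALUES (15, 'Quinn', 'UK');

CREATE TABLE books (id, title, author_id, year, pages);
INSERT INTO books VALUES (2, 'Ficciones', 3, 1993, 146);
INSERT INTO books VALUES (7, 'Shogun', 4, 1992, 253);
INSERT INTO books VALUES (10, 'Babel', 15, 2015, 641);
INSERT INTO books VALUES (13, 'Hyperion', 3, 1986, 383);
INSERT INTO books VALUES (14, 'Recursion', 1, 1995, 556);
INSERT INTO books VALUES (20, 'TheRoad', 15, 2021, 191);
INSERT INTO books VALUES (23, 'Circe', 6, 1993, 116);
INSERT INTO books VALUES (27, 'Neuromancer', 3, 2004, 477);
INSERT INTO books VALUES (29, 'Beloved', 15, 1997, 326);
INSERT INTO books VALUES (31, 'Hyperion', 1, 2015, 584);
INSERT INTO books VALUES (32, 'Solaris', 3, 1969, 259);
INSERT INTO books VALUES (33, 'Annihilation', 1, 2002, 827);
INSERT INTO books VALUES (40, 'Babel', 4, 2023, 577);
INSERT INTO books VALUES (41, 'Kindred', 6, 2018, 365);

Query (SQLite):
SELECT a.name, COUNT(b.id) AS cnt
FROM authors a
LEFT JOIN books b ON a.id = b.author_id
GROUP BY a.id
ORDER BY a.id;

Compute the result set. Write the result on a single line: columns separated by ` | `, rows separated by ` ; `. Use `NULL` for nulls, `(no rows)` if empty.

LEFT JOIN keeps every authors row; unmatched ones get NULL for books columns.
Group by authors.id and compute COUNT(b.id). COUNT(col) of an all-NULL group is 0.
  1: ids {14, 31, 33} → COUNT(b.id)=3
  3: ids {2, 13, 27, 32} → COUNT(b.id)=4
  4: ids {7, 40} → COUNT(b.id)=2
  6: ids {23, 41} → COUNT(b.id)=2
  15: ids {10, 20, 29} → COUNT(b.id)=3

Quinn | 3 ; Zane | 4 ; Uma | 2 ; Hank | 2 ; Quinn | 3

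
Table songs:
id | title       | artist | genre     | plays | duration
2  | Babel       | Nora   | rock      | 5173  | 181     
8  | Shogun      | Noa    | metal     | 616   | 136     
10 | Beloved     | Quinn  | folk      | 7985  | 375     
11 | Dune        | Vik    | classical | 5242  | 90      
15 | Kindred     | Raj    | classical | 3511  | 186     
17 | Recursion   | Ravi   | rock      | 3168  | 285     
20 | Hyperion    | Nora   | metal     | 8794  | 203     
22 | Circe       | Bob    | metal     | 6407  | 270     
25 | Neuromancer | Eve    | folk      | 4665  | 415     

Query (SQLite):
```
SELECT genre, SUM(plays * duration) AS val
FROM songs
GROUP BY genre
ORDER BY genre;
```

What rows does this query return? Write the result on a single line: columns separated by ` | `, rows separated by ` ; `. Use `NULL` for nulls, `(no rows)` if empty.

classical | 1124826 ; folk | 4930350 ; metal | 3598848 ; rock | 1839193

For each row compute plays * duration.
Group by genre; take SUM of the expression per group.
  classical: ids {11, 15} → SUM(plays * duration)=1124826
  folk: ids {10, 25} → SUM(plays * duration)=4930350
  metal: ids {8, 20, 22} → SUM(plays * duration)=3598848
  rock: ids {2, 17} → SUM(plays * duration)=1839193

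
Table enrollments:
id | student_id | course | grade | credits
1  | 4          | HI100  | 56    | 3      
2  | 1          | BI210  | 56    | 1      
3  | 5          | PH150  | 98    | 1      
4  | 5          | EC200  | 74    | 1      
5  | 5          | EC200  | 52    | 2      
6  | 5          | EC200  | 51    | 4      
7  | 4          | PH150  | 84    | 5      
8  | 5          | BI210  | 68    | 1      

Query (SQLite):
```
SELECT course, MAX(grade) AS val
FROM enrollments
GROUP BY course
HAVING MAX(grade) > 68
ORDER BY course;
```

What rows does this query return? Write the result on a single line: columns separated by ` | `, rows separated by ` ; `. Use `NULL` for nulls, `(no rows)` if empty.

EC200 | 74 ; PH150 | 98

Partition enrollments by course; compute MAX(grade) within each group.
HAVING: keep groups where MAX(grade) > 68.
  BI210: ids {2, 8} → MAX(grade)=68
  EC200: ids {4, 5, 6} → MAX(grade)=74
  HI100: ids {1} → MAX(grade)=56
  PH150: ids {3, 7} → MAX(grade)=98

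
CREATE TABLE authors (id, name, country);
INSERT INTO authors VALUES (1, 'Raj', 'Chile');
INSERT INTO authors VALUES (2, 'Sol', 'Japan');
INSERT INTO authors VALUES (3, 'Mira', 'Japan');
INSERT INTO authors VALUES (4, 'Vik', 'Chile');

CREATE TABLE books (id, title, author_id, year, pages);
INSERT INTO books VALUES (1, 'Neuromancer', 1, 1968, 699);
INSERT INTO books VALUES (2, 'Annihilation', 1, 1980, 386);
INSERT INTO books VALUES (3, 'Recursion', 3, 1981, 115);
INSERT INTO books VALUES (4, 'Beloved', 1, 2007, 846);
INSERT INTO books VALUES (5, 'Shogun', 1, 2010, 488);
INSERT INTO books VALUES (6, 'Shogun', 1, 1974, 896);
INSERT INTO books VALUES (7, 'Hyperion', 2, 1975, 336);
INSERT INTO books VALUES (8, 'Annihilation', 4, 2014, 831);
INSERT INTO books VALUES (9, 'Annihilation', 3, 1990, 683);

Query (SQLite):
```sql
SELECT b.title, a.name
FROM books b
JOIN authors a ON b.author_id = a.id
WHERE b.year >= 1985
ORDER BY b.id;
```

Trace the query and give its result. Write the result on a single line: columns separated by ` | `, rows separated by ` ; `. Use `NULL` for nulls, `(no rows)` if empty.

Beloved | Raj ; Shogun | Raj ; Annihilation | Vik ; Annihilation | Mira

Each books row matches the authors row where author_id = authors.id.
Then keep rows with b.year >= 1985.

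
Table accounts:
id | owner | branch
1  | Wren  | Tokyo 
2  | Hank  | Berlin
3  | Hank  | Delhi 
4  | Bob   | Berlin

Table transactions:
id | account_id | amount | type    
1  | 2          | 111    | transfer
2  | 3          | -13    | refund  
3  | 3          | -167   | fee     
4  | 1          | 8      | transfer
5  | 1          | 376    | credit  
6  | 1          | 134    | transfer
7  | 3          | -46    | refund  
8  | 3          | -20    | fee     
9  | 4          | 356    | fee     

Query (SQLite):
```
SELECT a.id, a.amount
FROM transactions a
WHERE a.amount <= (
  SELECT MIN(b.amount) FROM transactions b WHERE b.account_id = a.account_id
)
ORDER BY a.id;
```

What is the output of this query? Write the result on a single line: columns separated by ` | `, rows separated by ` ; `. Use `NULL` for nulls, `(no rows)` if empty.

1 | 111 ; 3 | -167 ; 4 | 8 ; 9 | 356

For each transactions row a, compute MIN(amount) over rows sharing a.account_id.
Keep row a if a.amount <= that per-group MIN.
  account_id=1: MIN(amount) = 8
  account_id=2: MIN(amount) = 111
  account_id=3: MIN(amount) = -167
  account_id=4: MIN(amount) = 356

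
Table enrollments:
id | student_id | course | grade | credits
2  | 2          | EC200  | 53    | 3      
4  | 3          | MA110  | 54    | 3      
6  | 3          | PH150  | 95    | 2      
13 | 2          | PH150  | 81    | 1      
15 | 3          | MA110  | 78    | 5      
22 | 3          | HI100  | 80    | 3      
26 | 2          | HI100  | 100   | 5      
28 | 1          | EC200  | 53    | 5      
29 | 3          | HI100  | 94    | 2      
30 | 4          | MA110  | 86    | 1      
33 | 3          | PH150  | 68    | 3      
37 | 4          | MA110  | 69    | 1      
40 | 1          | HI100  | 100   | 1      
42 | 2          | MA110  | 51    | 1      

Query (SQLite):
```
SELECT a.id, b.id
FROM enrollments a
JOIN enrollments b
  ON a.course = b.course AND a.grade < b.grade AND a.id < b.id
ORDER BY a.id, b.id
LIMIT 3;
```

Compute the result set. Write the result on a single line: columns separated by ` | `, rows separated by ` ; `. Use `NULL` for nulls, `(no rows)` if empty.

Pairs (a,b) with same course, a.grade < b.grade, a.id < b.id.
course groups: EC200:{2,28} HI100:{22,26,29,40} MA110:{4,15,30,37,42} PH150:{6,13,33}
Ordered by (a.id, b.id); first 3.

4 | 15 ; 4 | 30 ; 4 | 37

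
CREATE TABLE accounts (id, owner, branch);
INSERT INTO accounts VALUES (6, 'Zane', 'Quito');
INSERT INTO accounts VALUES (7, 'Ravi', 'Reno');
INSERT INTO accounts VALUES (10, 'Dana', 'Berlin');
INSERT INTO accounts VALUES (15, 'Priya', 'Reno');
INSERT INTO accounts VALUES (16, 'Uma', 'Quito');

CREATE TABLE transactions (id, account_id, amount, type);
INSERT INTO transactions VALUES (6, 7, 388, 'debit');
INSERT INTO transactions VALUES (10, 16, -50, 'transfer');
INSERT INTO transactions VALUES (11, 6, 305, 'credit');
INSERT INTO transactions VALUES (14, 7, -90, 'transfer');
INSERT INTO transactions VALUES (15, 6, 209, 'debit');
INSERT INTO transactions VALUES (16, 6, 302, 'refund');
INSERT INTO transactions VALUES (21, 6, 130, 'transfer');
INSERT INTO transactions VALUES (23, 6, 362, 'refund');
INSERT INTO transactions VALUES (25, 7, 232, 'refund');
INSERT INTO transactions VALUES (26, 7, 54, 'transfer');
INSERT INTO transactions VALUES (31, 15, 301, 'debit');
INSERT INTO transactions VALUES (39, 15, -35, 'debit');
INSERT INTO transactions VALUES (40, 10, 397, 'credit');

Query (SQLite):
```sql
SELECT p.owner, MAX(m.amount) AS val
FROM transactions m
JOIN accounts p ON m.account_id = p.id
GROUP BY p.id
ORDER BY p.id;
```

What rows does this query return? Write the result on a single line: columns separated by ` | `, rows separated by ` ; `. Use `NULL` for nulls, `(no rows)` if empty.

Zane | 362 ; Ravi | 388 ; Dana | 397 ; Priya | 301 ; Uma | -50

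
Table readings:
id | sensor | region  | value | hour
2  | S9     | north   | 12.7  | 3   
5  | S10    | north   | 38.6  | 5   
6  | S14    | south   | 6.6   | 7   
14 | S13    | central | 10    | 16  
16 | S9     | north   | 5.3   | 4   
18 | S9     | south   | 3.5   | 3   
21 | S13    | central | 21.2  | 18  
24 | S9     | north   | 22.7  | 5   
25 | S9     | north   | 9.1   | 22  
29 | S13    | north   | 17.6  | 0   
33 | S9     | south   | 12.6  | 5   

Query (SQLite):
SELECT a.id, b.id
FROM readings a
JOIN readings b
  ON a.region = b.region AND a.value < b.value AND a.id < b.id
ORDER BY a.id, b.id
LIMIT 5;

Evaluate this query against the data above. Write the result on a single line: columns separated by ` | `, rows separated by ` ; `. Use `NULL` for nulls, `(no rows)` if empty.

2 | 5 ; 2 | 24 ; 2 | 29 ; 6 | 33 ; 14 | 21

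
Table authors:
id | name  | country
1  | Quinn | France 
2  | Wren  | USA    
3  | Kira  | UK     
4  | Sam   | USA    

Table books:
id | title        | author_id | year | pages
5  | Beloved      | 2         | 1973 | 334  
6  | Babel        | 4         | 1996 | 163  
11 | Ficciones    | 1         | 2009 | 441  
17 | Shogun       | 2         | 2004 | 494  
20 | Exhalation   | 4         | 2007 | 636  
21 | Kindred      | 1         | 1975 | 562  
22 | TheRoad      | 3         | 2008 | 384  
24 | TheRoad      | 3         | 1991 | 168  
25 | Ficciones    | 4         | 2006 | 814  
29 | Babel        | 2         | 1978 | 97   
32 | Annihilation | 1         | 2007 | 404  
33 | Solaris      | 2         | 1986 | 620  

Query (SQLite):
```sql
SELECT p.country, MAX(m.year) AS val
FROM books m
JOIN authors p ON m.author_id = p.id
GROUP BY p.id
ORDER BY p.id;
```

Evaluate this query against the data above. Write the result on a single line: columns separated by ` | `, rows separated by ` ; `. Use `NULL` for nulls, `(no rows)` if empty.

France | 2009 ; USA | 2004 ; UK | 2008 ; USA | 2007

Join each books row to its authors via author_id.
Group joined rows by authors.id; compute MAX(m.year) per group.
  1: ids {11, 21, 32} → MAX(m.year)=2009
  2: ids {5, 17, 29, 33} → MAX(m.year)=2004
  3: ids {22, 24} → MAX(m.year)=2008
  4: ids {6, 20, 25} → MAX(m.year)=2007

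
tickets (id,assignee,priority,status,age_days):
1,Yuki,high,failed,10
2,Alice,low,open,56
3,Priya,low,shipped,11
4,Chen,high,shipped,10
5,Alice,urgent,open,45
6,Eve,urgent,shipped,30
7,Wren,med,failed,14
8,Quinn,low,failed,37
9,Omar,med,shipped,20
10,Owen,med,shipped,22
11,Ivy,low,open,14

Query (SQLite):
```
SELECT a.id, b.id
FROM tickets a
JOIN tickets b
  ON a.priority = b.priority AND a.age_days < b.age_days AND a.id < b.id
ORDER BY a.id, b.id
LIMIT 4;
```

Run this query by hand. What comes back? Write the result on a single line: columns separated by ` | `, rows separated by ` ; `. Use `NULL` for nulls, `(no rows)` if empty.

Pairs (a,b) with same priority, a.age_days < b.age_days, a.id < b.id.
priority groups: high:{1,4} low:{2,3,8,11} med:{7,9,10} urgent:{5,6}
Ordered by (a.id, b.id); first 4.

3 | 8 ; 3 | 11 ; 7 | 9 ; 7 | 10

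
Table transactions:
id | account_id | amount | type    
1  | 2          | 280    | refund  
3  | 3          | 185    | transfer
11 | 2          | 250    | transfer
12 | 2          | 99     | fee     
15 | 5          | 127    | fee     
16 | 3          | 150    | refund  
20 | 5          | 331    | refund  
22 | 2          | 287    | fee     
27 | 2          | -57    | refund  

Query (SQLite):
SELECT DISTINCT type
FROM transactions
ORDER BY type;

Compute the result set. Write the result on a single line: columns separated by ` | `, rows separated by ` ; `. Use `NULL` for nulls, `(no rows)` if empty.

Collect distinct type values from transactions.

fee ; refund ; transfer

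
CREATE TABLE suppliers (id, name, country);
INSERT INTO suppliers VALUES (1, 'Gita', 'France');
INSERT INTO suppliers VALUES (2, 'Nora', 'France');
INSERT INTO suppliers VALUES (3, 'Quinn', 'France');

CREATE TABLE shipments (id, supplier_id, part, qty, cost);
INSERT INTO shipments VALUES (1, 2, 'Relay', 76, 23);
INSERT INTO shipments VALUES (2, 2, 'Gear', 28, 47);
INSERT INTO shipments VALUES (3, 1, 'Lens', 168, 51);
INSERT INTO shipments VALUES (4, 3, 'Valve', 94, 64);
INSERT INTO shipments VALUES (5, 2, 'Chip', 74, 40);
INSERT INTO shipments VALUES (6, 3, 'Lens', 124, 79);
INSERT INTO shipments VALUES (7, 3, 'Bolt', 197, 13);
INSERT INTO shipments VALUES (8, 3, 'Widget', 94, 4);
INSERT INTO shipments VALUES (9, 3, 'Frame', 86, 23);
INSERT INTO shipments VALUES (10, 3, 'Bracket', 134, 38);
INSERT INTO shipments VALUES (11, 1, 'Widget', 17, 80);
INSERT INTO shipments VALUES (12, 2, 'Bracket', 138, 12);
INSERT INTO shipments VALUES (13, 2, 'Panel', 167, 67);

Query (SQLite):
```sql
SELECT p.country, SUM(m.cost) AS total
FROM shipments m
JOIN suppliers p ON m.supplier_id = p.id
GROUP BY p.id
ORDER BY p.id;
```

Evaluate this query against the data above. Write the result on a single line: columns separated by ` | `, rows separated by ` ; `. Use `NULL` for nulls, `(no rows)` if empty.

France | 131 ; France | 189 ; France | 221

Join each shipments row to its suppliers via supplier_id.
Group joined rows by suppliers.id; compute SUM(m.cost) per group.
  1: ids {3, 11} → SUM(m.cost)=131
  2: ids {1, 2, 5, 12, 13} → SUM(m.cost)=189
  3: ids {4, 6, 7, 8, 9, 10} → SUM(m.cost)=221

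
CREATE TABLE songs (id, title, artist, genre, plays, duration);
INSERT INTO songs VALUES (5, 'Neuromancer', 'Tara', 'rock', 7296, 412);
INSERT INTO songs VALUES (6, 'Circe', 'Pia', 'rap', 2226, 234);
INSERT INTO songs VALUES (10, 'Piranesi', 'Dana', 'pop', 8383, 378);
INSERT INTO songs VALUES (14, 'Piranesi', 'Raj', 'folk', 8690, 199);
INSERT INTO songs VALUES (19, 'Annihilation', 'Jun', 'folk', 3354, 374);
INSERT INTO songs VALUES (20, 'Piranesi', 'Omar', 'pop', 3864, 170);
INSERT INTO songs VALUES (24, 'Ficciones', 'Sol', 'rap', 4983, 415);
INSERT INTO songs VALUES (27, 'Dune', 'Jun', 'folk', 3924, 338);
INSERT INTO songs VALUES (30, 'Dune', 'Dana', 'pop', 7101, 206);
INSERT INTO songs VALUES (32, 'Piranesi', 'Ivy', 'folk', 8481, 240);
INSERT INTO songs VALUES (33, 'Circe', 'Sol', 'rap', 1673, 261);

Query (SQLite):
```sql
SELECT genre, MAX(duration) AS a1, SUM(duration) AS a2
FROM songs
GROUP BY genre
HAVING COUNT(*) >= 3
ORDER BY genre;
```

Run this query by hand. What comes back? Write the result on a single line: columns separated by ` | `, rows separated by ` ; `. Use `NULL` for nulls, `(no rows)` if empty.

folk | 374 | 1151 ; pop | 378 | 754 ; rap | 415 | 910

Group songs by genre.
Per group compute: MAX(duration), SUM(duration).
HAVING: drop groups with fewer than 3 rows.
  folk: ids {14, 19, 27, 32} → MAX(duration)=374, SUM(duration)=1151
  pop: ids {10, 20, 30} → MAX(duration)=378, SUM(duration)=754
  rap: ids {6, 24, 33} → MAX(duration)=415, SUM(duration)=910
  rock: ids {5} → MAX(duration)=412, SUM(duration)=412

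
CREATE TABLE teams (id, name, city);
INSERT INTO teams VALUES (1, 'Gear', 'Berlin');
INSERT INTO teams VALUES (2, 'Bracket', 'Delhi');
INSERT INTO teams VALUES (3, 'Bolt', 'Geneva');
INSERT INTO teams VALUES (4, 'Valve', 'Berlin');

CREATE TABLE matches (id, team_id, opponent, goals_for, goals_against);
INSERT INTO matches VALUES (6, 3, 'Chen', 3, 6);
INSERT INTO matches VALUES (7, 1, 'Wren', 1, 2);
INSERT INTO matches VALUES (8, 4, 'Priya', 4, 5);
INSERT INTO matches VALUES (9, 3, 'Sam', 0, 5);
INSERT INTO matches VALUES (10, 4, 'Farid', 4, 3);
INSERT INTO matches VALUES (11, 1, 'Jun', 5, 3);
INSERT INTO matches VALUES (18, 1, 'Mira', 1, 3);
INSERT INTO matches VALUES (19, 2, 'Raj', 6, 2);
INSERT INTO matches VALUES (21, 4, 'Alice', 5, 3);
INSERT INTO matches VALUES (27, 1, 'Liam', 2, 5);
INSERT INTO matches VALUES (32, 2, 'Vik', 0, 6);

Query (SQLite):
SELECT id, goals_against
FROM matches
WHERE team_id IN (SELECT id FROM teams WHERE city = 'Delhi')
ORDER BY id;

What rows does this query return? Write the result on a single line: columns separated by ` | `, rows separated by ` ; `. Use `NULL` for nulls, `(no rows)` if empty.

Inner query: teams.id where city = 'Delhi'.
Outer: keep matches rows whose team_id is in that set.
Inner query → {2}

19 | 2 ; 32 | 6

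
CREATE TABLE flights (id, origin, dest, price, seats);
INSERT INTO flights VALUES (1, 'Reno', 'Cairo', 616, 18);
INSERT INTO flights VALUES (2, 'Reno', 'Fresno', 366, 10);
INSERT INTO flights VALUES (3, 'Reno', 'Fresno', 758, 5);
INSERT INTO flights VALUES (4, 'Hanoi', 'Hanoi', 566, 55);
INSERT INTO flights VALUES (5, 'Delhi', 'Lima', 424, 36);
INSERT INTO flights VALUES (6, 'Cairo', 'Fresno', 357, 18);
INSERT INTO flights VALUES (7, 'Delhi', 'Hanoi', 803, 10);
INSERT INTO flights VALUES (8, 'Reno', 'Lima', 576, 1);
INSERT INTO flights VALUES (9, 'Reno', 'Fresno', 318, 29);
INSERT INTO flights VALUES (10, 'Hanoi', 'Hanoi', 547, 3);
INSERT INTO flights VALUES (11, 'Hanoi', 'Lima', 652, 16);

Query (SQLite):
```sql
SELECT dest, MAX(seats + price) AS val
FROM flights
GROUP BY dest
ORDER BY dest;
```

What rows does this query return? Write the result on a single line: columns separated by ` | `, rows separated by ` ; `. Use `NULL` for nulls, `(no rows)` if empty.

Cairo | 634 ; Fresno | 763 ; Hanoi | 813 ; Lima | 668

For each row compute seats + price.
Group by dest; take MAX of the expression per group.
  Cairo: ids {1} → MAX(seats + price)=634
  Fresno: ids {2, 3, 6, 9} → MAX(seats + price)=763
  Hanoi: ids {4, 7, 10} → MAX(seats + price)=813
  Lima: ids {5, 8, 11} → MAX(seats + price)=668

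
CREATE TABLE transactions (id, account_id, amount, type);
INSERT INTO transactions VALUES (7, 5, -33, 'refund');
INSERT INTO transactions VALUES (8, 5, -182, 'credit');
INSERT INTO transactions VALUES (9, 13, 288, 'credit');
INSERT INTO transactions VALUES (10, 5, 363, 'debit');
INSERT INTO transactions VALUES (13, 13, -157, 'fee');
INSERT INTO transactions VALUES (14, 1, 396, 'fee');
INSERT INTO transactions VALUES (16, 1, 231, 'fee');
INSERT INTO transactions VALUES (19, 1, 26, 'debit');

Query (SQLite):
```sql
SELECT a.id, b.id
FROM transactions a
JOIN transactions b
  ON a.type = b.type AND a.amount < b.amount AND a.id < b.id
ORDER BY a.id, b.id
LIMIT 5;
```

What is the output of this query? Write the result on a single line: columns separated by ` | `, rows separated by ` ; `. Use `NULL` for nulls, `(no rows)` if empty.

8 | 9 ; 13 | 14 ; 13 | 16

Pairs (a,b) with same type, a.amount < b.amount, a.id < b.id.
type groups: credit:{8,9} debit:{10,19} fee:{13,14,16} refund:{7}
Ordered by (a.id, b.id); first 5.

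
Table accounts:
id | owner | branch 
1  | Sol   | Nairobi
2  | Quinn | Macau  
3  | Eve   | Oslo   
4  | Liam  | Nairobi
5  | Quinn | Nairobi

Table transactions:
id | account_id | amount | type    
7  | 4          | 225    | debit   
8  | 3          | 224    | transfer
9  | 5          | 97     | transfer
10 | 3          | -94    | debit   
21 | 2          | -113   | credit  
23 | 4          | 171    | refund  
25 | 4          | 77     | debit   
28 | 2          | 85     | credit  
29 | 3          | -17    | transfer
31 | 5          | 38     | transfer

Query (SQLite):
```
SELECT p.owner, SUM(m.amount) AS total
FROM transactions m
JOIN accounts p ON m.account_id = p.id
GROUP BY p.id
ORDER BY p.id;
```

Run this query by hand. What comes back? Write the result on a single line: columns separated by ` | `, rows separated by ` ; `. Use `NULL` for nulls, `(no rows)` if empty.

Quinn | -28 ; Eve | 113 ; Liam | 473 ; Quinn | 135

Join each transactions row to its accounts via account_id.
Group joined rows by accounts.id; compute SUM(m.amount) per group.
  2: ids {21, 28} → SUM(m.amount)=-28
  3: ids {8, 10, 29} → SUM(m.amount)=113
  4: ids {7, 23, 25} → SUM(m.amount)=473
  5: ids {9, 31} → SUM(m.amount)=135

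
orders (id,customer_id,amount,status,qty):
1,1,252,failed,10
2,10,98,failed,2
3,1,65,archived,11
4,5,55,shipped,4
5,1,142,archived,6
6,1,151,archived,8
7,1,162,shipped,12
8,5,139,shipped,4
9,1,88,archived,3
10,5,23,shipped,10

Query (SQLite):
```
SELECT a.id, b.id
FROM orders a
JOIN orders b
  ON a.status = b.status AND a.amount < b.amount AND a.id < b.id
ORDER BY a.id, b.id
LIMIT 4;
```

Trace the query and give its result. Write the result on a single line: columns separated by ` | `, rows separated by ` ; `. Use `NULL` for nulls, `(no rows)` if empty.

3 | 5 ; 3 | 6 ; 3 | 9 ; 4 | 7

Pairs (a,b) with same status, a.amount < b.amount, a.id < b.id.
status groups: archived:{3,5,6,9} failed:{1,2} shipped:{4,7,8,10}
Ordered by (a.id, b.id); first 4.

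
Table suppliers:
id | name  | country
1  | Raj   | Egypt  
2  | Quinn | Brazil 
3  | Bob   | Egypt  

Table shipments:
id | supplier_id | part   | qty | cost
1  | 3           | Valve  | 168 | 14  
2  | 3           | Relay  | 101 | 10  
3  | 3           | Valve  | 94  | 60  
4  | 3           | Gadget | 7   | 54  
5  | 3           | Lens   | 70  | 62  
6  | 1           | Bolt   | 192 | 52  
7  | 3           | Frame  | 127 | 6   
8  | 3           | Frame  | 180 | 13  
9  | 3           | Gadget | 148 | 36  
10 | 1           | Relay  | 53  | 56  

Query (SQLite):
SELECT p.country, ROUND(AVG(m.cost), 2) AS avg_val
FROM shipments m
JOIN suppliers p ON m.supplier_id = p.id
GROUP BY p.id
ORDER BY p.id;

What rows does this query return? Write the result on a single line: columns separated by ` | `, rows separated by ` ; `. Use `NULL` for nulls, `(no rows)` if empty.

Join each shipments row to its suppliers via supplier_id.
Group joined rows by suppliers.id; compute ROUND(AVG(m.cost), 2) per group.
  1: ids {6, 10} → ROUND(AVG(m.cost), 2)=54
  3: ids {1, 2, 3, 4, 5, 7, 8, 9} → ROUND(AVG(m.cost), 2)=31.88

Egypt | 54 ; Egypt | 31.88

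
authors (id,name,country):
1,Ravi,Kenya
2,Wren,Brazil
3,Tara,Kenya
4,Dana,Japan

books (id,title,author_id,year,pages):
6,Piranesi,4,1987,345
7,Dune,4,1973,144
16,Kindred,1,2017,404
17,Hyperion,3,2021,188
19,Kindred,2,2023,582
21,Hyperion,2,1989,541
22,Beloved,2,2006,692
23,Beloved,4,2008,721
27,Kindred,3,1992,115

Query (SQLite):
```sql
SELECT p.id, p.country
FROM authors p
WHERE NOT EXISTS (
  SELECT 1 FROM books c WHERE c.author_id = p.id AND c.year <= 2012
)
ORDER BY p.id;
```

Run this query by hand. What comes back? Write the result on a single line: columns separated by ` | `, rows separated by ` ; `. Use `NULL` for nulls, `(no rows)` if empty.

1 | Kenya

For each authors row, check whether any books with matching author_id has year <= 2012.
Keep rows where that is false.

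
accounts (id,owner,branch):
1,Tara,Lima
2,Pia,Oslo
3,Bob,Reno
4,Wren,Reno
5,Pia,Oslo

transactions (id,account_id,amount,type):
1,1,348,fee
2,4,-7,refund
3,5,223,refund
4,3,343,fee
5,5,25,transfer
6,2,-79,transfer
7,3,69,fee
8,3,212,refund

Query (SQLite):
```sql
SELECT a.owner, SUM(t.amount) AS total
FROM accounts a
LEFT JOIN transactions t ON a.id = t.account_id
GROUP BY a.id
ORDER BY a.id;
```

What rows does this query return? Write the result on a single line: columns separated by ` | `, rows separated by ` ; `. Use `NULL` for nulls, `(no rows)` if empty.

Tara | 348 ; Pia | -79 ; Bob | 624 ; Wren | -7 ; Pia | 248

LEFT JOIN keeps every accounts row; unmatched ones get NULL for transactions columns.
Group by accounts.id and compute SUM(t.amount). SUM over an all-NULL group is NULL.
  1: ids {1} → SUM(t.amount)=348
  2: ids {6} → SUM(t.amount)=-79
  3: ids {4, 7, 8} → SUM(t.amount)=624
  4: ids {2} → SUM(t.amount)=-7
  5: ids {3, 5} → SUM(t.amount)=248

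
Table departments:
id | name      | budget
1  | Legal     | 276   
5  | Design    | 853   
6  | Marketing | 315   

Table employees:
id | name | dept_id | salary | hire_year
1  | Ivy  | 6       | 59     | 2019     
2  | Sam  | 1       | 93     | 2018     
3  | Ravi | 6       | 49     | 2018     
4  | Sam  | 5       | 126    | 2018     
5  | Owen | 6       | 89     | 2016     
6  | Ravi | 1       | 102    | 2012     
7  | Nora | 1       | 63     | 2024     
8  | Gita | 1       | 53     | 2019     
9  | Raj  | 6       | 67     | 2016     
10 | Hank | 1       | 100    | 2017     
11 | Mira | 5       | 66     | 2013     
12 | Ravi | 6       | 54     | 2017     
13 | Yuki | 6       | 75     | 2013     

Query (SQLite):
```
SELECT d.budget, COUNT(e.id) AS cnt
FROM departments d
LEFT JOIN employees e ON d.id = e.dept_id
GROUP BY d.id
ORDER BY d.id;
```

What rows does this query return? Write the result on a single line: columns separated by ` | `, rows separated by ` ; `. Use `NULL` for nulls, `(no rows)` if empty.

276 | 5 ; 853 | 2 ; 315 | 6

LEFT JOIN keeps every departments row; unmatched ones get NULL for employees columns.
Group by departments.id and compute COUNT(e.id). COUNT(col) of an all-NULL group is 0.
  1: ids {2, 6, 7, 8, 10} → COUNT(e.id)=5
  5: ids {4, 11} → COUNT(e.id)=2
  6: ids {1, 3, 5, 9, 12, 13} → COUNT(e.id)=6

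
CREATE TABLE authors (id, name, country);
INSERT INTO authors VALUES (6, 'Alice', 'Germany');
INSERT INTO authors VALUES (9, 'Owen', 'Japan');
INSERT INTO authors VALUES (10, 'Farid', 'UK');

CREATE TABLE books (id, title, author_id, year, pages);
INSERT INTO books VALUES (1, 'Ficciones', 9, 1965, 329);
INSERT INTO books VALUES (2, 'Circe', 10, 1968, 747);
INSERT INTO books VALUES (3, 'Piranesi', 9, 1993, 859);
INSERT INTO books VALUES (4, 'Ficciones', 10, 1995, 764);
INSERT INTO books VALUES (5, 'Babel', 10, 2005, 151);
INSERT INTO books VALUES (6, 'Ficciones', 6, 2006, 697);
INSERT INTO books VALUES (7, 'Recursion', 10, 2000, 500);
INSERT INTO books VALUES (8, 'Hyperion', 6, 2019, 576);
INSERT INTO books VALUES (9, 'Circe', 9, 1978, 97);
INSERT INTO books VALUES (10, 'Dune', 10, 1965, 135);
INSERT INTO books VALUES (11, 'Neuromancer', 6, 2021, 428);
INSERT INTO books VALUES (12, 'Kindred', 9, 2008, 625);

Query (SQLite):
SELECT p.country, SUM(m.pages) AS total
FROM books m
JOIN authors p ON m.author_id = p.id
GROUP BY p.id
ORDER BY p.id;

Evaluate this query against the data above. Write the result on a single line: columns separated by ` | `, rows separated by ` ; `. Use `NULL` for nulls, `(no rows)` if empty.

Join each books row to its authors via author_id.
Group joined rows by authors.id; compute SUM(m.pages) per group.
  6: ids {6, 8, 11} → SUM(m.pages)=1701
  9: ids {1, 3, 9, 12} → SUM(m.pages)=1910
  10: ids {2, 4, 5, 7, 10} → SUM(m.pages)=2297

Germany | 1701 ; Japan | 1910 ; UK | 2297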